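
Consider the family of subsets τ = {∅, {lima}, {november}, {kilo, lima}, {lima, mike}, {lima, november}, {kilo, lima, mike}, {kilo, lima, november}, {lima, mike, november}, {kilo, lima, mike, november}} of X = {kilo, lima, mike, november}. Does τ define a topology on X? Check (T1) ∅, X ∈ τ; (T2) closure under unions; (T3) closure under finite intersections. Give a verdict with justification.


τ IS a topology on X.

Axiom (T1): ∅ ∈ τ? Yes; X ∈ τ? Yes.
Axiom (T2/T3): check pairwise unions and intersections of members of τ.
All pairwise intersections and unions checked — each lies in τ. Therefore τ satisfies (T1), (T2), (T3): it IS a topology on X.


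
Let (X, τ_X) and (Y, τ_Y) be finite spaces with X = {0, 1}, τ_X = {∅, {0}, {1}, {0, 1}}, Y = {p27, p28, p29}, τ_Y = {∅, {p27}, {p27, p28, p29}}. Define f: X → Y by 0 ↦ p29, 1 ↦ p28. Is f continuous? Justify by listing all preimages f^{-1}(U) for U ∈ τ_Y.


f IS continuous.

Compute f^{-1}(U) for each U ∈ τ_Y:
  U = ∅: f^{-1}(U) = ∅ ∈ τ_X ✓.
  U = {p27}: f^{-1}(U) = ∅ ∈ τ_X ✓.
  U = {p27, p28, p29}: f^{-1}(U) = {0, 1} ∈ τ_X ✓.
Every preimage lies in τ_X, so f IS continuous.


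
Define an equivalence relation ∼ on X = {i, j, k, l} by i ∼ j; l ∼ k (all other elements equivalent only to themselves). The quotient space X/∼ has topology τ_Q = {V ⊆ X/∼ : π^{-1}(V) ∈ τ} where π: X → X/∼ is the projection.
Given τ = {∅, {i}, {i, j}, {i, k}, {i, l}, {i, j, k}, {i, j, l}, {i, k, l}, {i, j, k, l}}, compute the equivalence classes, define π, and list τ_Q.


X/∼ = {[i=j], [k=l]}; |τ_Q| = 3.

Equivalence classes: [i=j], [k=l].
Quotient map π: X → X/∼ sends i ↦ [i=j], j ↦ [i=j], k ↦ [k=l], l ↦ [k=l].
For each subset V ⊆ X/∼, compute π^{-1}(V) ⊆ X and check whether π^{-1}(V) ∈ τ. V is open in τ_Q iff π^{-1}(V) ∈ τ.
  V = {}: π^{-1}(V) = ∅ ∈ τ ✓.
  V = {[i=j]}: π^{-1}(V) = {i, j} ∈ τ ✓.
  V = {[k=l]}: π^{-1}(V) = {k, l} ∉ τ ✗.
  V = {[i=j], [k=l]}: π^{-1}(V) = {i, j, k, l} ∈ τ ✓.
Open sets in the quotient: τ_Q = {{}, {[i=j]}, {[i=j], [k=l]}} (3 elements).


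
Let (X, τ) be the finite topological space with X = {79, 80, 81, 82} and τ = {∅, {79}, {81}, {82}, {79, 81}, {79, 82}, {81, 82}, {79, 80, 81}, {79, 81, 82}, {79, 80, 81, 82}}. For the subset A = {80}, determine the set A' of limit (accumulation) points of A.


A' = ∅

For each x ∈ X, list the open sets U ∈ τ with x ∈ U, then check whether U ∩ (A ∖ {x}) ≠ ∅ for every such U.
  x = 79: open {79} ∋ x has {79} ∩ (A ∖ {79}) = ∅, so x is NOT a limit point.
  x = 80: open {79, 80, 81} ∋ x has {79, 80, 81} ∩ (A ∖ {80}) = ∅, so x is NOT a limit point.
  x = 81: open {81} ∋ x has {81} ∩ (A ∖ {81}) = ∅, so x is NOT a limit point.
  x = 82: open {82} ∋ x has {82} ∩ (A ∖ {82}) = ∅, so x is NOT a limit point.
Collecting: A' = ∅.


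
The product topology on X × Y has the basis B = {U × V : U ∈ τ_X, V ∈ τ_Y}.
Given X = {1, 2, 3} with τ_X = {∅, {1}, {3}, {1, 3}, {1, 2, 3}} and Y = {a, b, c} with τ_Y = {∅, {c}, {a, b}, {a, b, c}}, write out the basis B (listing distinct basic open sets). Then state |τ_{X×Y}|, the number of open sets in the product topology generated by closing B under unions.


Basis B = {∅ × ∅, {1} × {c}, {3} × {c}, {1} × {a, b}, {1, 3} × {c}, {3} × {a, b}, {1} × {a, b, c}, {1, 2, 3} × {c}, {3} × {a, b, c}, {1, 3} × {a, b}, {1, 3} × {a, b, c}, {1, 2, 3} × {a, b}, {1, 2, 3} × {a, b, c}}; |τ_{X×Y}| = 25.

Enumerate products U × V with U ∈ τ_X, V ∈ τ_Y (deduplicated):
  ∅ × ∅ = {} (∅)
  {1} × {c} = {(1,c)}
  {3} × {c} = {(3,c)}
  {1} × {a, b} = {(1,a), (1,b)}
  {1, 3} × {c} = {(1,c), (3,c)}
  {3} × {a, b} = {(3,a), (3,b)}
  {1} × {a, b, c} = {(1,a), (1,b), (1,c)}
  {1, 2, 3} × {c} = {(1,c), (2,c), (3,c)}
  {3} × {a, b, c} = {(3,a), (3,b), (3,c)}
  {1, 3} × {a, b} = {(1,a), (1,b), (3,a), (3,b)}
  {1, 3} × {a, b, c} = {(1,a), (1,b), (1,c), (3,a), (3,b), (3,c)}
  {1, 2, 3} × {a, b} = {(1,a), (1,b), (2,a), (2,b), (3,a), (3,b)}
  {1, 2, 3} × {a, b, c} = {(1,a), (1,b), (1,c), (2,a), (2,b), (2,c), (3,a), (3,b), (3,c)}
These 13 distinct sets form the basis B.
Close under arbitrary unions to get τ_{X×Y}; counting gives |τ_{X×Y}| = 25.


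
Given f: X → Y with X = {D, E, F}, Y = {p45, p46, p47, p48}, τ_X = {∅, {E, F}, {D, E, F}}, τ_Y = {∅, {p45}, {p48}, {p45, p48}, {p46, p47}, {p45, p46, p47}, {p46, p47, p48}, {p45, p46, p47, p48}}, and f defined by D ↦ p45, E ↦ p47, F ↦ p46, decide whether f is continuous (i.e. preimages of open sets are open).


f is NOT continuous.

Compute f^{-1}(U) for each U ∈ τ_Y:
  U = ∅: f^{-1}(U) = ∅ ∈ τ_X ✓.
  U = {p45}: f^{-1}(U) = {D} ∉ τ_X ✗.
  U = {p48}: f^{-1}(U) = ∅ ∈ τ_X ✓.
  U = {p45, p48}: f^{-1}(U) = {D} ∉ τ_X ✗.
  U = {p46, p47}: f^{-1}(U) = {E, F} ∈ τ_X ✓.
  U = {p45, p46, p47}: f^{-1}(U) = {D, E, F} ∈ τ_X ✓.
  U = {p46, p47, p48}: f^{-1}(U) = {E, F} ∈ τ_X ✓.
  U = {p45, p46, p47, p48}: f^{-1}(U) = {D, E, F} ∈ τ_X ✓.
Found U = {p45} with f^{-1}(U) = {D} not in τ_X. Therefore f is NOT continuous.


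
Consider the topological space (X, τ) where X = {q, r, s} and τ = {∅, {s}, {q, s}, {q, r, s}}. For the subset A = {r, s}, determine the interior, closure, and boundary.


int(A) = {s}, cl(A) = {q, r, s}, ∂A = {q, r}.

Closed sets in (X, τ) are complements of opens:
  closed(X, τ) = {∅, {r}, {q, r}, {q, r, s}}.
int(A) = ⋃ {U ∈ τ : U ⊆ A}. Opens contained in A: ∅, {s}.
Taking the union of these: int(A) = {s}.
cl(A) = ⋂ {C closed : A ⊆ C}. Closed sets containing A: {q, r, s}.
Intersecting these: cl(A) = {q, r, s}.
∂A = cl(A) ∖ int(A) = {q, r, s} ∖ {s} = {q, r}.


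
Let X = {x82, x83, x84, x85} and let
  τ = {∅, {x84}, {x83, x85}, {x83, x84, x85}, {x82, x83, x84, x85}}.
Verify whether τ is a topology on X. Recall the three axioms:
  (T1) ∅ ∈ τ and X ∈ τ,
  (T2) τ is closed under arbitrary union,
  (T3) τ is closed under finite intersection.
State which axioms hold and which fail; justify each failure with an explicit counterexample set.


τ IS a topology on X.

Axiom (T1): ∅ ∈ τ? Yes; X ∈ τ? Yes.
Axiom (T2/T3): check pairwise unions and intersections of members of τ.
All pairwise intersections and unions checked — each lies in τ. Therefore τ satisfies (T1), (T2), (T3): it IS a topology on X.


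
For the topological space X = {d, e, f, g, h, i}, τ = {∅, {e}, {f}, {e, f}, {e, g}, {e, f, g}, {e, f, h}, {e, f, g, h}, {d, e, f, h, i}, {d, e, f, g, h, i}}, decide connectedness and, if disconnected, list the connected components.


(X, τ) is connected.

Find clopen sets (U ∈ τ with X ∖ U ∈ τ):
  U = ∅, X ∖ U = {d, e, f, g, h, i} — both open, so U is clopen.
  U = {d, e, f, g, h, i}, X ∖ U = ∅ — both open, so U is clopen.
Only trivial clopens (∅ and X) exist, so (X, τ) is connected.
Compute connected components by grouping points that agree on all clopens:
  component: {d, e, f, g, h, i}


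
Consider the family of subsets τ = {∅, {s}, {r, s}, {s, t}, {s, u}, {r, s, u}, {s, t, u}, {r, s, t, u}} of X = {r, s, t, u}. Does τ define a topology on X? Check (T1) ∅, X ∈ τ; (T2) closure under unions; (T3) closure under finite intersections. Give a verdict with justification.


τ is NOT a topology on X.

Axiom (T1): ∅ ∈ τ? Yes; X ∈ τ? Yes.
Axiom (T2/T3): check pairwise unions and intersections of members of τ.
Counterexample for (T2): {r, s} ∪ {s, t} = {r, s, t} ∉ τ. Therefore τ is NOT a topology.


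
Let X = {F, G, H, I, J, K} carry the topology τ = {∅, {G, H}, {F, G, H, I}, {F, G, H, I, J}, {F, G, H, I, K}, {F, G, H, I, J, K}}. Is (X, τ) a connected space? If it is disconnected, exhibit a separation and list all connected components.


(X, τ) is connected.

Find clopen sets (U ∈ τ with X ∖ U ∈ τ):
  U = ∅, X ∖ U = {F, G, H, I, J, K} — both open, so U is clopen.
  U = {F, G, H, I, J, K}, X ∖ U = ∅ — both open, so U is clopen.
Only trivial clopens (∅ and X) exist, so (X, τ) is connected.
Compute connected components by grouping points that agree on all clopens:
  component: {F, G, H, I, J, K}


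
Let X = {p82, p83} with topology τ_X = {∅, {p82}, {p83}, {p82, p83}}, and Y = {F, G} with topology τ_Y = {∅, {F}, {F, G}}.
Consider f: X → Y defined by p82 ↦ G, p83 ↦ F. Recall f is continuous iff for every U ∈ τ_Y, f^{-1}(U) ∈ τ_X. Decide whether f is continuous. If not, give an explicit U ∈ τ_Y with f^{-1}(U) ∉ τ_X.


f IS continuous.

Compute f^{-1}(U) for each U ∈ τ_Y:
  U = ∅: f^{-1}(U) = ∅ ∈ τ_X ✓.
  U = {F}: f^{-1}(U) = {p83} ∈ τ_X ✓.
  U = {F, G}: f^{-1}(U) = {p82, p83} ∈ τ_X ✓.
Every preimage lies in τ_X, so f IS continuous.


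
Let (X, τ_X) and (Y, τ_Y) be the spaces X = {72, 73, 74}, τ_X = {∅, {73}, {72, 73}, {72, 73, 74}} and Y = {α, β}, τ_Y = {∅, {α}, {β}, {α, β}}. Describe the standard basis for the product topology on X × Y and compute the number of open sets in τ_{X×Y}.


Basis B = {∅ × ∅, {73} × {α}, {73} × {β}, {72, 73} × {α}, {72, 73} × {β}, {73} × {α, β}, {72, 73, 74} × {α}, {72, 73, 74} × {β}, {72, 73} × {α, β}, {72, 73, 74} × {α, β}}; |τ_{X×Y}| = 16.

Enumerate products U × V with U ∈ τ_X, V ∈ τ_Y (deduplicated):
  ∅ × ∅ = {} (∅)
  {73} × {α} = {(73,α)}
  {73} × {β} = {(73,β)}
  {72, 73} × {α} = {(72,α), (73,α)}
  {72, 73} × {β} = {(72,β), (73,β)}
  {73} × {α, β} = {(73,α), (73,β)}
  {72, 73, 74} × {α} = {(72,α), (73,α), (74,α)}
  {72, 73, 74} × {β} = {(72,β), (73,β), (74,β)}
  {72, 73} × {α, β} = {(72,α), (72,β), (73,α), (73,β)}
  {72, 73, 74} × {α, β} = {(72,α), (72,β), (73,α), (73,β), (74,α), (74,β)}
These 10 distinct sets form the basis B.
Close under arbitrary unions to get τ_{X×Y}; counting gives |τ_{X×Y}| = 16.


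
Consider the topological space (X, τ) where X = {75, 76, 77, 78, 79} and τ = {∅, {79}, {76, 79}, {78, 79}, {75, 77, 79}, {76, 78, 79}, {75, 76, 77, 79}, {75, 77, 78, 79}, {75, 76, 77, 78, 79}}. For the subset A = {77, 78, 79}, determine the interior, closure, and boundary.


int(A) = {78, 79}, cl(A) = {75, 76, 77, 78, 79}, ∂A = {75, 76, 77}.

Closed sets in (X, τ) are complements of opens:
  closed(X, τ) = {∅, {76}, {78}, {75, 77}, {76, 78}, {75, 76, 77}, {75, 77, 78}, {75, 76, 77, 78}, {75, 76, 77, 78, 79}}.
int(A) = ⋃ {U ∈ τ : U ⊆ A}. Opens contained in A: ∅, {79}, {78, 79}.
Taking the union of these: int(A) = {78, 79}.
cl(A) = ⋂ {C closed : A ⊆ C}. Closed sets containing A: {75, 76, 77, 78, 79}.
Intersecting these: cl(A) = {75, 76, 77, 78, 79}.
∂A = cl(A) ∖ int(A) = {75, 76, 77, 78, 79} ∖ {78, 79} = {75, 76, 77}.


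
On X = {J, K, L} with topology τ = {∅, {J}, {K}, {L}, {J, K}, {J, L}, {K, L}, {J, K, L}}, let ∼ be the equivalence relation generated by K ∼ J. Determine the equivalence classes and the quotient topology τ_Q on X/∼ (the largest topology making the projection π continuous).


X/∼ = {[J=K], [L]}; |τ_Q| = 4.

Equivalence classes: [J=K], [L].
Quotient map π: X → X/∼ sends J ↦ [J=K], K ↦ [J=K], L ↦ [L].
For each subset V ⊆ X/∼, compute π^{-1}(V) ⊆ X and check whether π^{-1}(V) ∈ τ. V is open in τ_Q iff π^{-1}(V) ∈ τ.
  V = {}: π^{-1}(V) = ∅ ∈ τ ✓.
  V = {[J=K]}: π^{-1}(V) = {J, K} ∈ τ ✓.
  V = {[L]}: π^{-1}(V) = {L} ∈ τ ✓.
  V = {[J=K], [L]}: π^{-1}(V) = {J, K, L} ∈ τ ✓.
Open sets in the quotient: τ_Q = {{}, {[J=K]}, {[L]}, {[J=K], [L]}} (4 elements).


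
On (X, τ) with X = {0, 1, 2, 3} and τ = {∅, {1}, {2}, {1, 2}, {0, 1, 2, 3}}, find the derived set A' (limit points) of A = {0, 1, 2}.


A' = {0, 3}

For each x ∈ X, list the open sets U ∈ τ with x ∈ U, then check whether U ∩ (A ∖ {x}) ≠ ∅ for every such U.
  x = 0: opens ∋ x are {0, 1, 2, 3}; each meets A ∖ {0}, so x IS a limit point.
  x = 1: open {1} ∋ x has {1} ∩ (A ∖ {1}) = ∅, so x is NOT a limit point.
  x = 2: open {2} ∋ x has {2} ∩ (A ∖ {2}) = ∅, so x is NOT a limit point.
  x = 3: opens ∋ x are {0, 1, 2, 3}; each meets A ∖ {3}, so x IS a limit point.
Collecting: A' = {0, 3}.


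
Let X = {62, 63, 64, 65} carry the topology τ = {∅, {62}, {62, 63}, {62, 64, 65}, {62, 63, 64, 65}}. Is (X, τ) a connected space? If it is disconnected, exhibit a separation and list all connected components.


(X, τ) is connected.

Find clopen sets (U ∈ τ with X ∖ U ∈ τ):
  U = ∅, X ∖ U = {62, 63, 64, 65} — both open, so U is clopen.
  U = {62, 63, 64, 65}, X ∖ U = ∅ — both open, so U is clopen.
Only trivial clopens (∅ and X) exist, so (X, τ) is connected.
Compute connected components by grouping points that agree on all clopens:
  component: {62, 63, 64, 65}


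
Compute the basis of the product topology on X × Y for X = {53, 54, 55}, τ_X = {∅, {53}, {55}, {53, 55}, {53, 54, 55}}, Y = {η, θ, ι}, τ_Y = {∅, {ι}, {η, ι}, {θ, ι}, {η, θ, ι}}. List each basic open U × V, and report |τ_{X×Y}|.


Basis B = {∅ × ∅, {53} × {ι}, {55} × {ι}, {53} × {η, ι}, {53} × {θ, ι}, {53, 55} × {ι}, {55} × {η, ι}, {55} × {θ, ι}, {53} × {η, θ, ι}, {53, 54, 55} × {ι}, {55} × {η, θ, ι}, {53, 55} × {η, ι}, {53, 55} × {θ, ι}, {53, 55} × {η, θ, ι}, {53, 54, 55} × {η, ι}, {53, 54, 55} × {θ, ι}, {53, 54, 55} × {η, θ, ι}}; |τ_{X×Y}| = 50.

Enumerate products U × V with U ∈ τ_X, V ∈ τ_Y (deduplicated):
  ∅ × ∅ = {} (∅)
  {53} × {ι} = {(53,ι)}
  {55} × {ι} = {(55,ι)}
  {53} × {η, ι} = {(53,η), (53,ι)}
  {53} × {θ, ι} = {(53,θ), (53,ι)}
  {53, 55} × {ι} = {(53,ι), (55,ι)}
  {55} × {η, ι} = {(55,η), (55,ι)}
  {55} × {θ, ι} = {(55,θ), (55,ι)}
  {53} × {η, θ, ι} = {(53,η), (53,θ), (53,ι)}
  {53, 54, 55} × {ι} = {(53,ι), (54,ι), (55,ι)}
  {55} × {η, θ, ι} = {(55,η), (55,θ), (55,ι)}
  {53, 55} × {η, ι} = {(53,η), (53,ι), (55,η), (55,ι)}
  {53, 55} × {θ, ι} = {(53,θ), (53,ι), (55,θ), (55,ι)}
  {53, 55} × {η, θ, ι} = {(53,η), (53,θ), (53,ι), (55,η), (55,θ), (55,ι)}
  {53, 54, 55} × {η, ι} = {(53,η), (53,ι), (54,η), (54,ι), (55,η), (55,ι)}
  {53, 54, 55} × {θ, ι} = {(53,θ), (53,ι), (54,θ), (54,ι), (55,θ), (55,ι)}
  {53, 54, 55} × {η, θ, ι} = {(53,η), (53,θ), (53,ι), (54,η), (54,θ), (54,ι), (55,η), (55,θ), (55,ι)}
These 17 distinct sets form the basis B.
Close under arbitrary unions to get τ_{X×Y}; counting gives |τ_{X×Y}| = 50.


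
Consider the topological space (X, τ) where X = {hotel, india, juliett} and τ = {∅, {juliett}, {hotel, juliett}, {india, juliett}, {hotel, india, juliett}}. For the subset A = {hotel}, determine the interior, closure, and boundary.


int(A) = ∅, cl(A) = {hotel}, ∂A = {hotel}.

Closed sets in (X, τ) are complements of opens:
  closed(X, τ) = {∅, {hotel}, {india}, {hotel, india}, {hotel, india, juliett}}.
int(A) = ⋃ {U ∈ τ : U ⊆ A}. Opens contained in A: ∅.
Taking the union of these: int(A) = ∅.
cl(A) = ⋂ {C closed : A ⊆ C}. Closed sets containing A: {hotel}, {hotel, india}, {hotel, india, juliett}.
Intersecting these: cl(A) = {hotel}.
∂A = cl(A) ∖ int(A) = {hotel} ∖ ∅ = {hotel}.


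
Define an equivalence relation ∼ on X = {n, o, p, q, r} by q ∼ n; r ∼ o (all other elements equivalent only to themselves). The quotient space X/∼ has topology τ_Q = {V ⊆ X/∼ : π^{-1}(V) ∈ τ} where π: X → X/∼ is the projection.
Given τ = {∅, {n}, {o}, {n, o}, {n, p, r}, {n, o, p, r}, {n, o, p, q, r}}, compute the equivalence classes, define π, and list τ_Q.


X/∼ = {[n=q], [o=r], [p]}; |τ_Q| = 2.

Equivalence classes: [n=q], [o=r], [p].
Quotient map π: X → X/∼ sends n ↦ [n=q], o ↦ [o=r], p ↦ [p], q ↦ [n=q], r ↦ [o=r].
For each subset V ⊆ X/∼, compute π^{-1}(V) ⊆ X and check whether π^{-1}(V) ∈ τ. V is open in τ_Q iff π^{-1}(V) ∈ τ.
  V = {}: π^{-1}(V) = ∅ ∈ τ ✓.
  V = {[n=q]}: π^{-1}(V) = {n, q} ∉ τ ✗.
  V = {[o=r]}: π^{-1}(V) = {o, r} ∉ τ ✗.
  V = {[n=q], [o=r]}: π^{-1}(V) = {n, o, q, r} ∉ τ ✗.
  V = {[p]}: π^{-1}(V) = {p} ∉ τ ✗.
  V = {[n=q], [p]}: π^{-1}(V) = {n, p, q} ∉ τ ✗.
  V = {[o=r], [p]}: π^{-1}(V) = {o, p, r} ∉ τ ✗.
  V = {[n=q], [o=r], [p]}: π^{-1}(V) = {n, o, p, q, r} ∈ τ ✓.
Open sets in the quotient: τ_Q = {{}, {[n=q], [o=r], [p]}} (2 elements).


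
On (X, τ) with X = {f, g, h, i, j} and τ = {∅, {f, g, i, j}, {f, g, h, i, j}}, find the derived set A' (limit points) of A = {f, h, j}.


A' = {f, g, h, i, j}

For each x ∈ X, list the open sets U ∈ τ with x ∈ U, then check whether U ∩ (A ∖ {x}) ≠ ∅ for every such U.
  x = f: opens ∋ x are {f, g, i, j}, {f, g, h, i, j}; each meets A ∖ {f}, so x IS a limit point.
  x = g: opens ∋ x are {f, g, i, j}, {f, g, h, i, j}; each meets A ∖ {g}, so x IS a limit point.
  x = h: opens ∋ x are {f, g, h, i, j}; each meets A ∖ {h}, so x IS a limit point.
  x = i: opens ∋ x are {f, g, i, j}, {f, g, h, i, j}; each meets A ∖ {i}, so x IS a limit point.
  x = j: opens ∋ x are {f, g, i, j}, {f, g, h, i, j}; each meets A ∖ {j}, so x IS a limit point.
Collecting: A' = {f, g, h, i, j}.


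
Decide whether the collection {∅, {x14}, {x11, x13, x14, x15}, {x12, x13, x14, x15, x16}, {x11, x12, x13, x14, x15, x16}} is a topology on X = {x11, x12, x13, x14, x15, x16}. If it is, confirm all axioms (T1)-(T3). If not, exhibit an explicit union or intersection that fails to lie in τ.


τ is NOT a topology on X.

Axiom (T1): ∅ ∈ τ? Yes; X ∈ τ? Yes.
Axiom (T2/T3): check pairwise unions and intersections of members of τ.
Counterexample for (T3): {x11, x13, x14, x15} ∩ {x12, x13, x14, x15, x16} = {x13, x14, x15} ∉ τ. Therefore τ is NOT a topology.


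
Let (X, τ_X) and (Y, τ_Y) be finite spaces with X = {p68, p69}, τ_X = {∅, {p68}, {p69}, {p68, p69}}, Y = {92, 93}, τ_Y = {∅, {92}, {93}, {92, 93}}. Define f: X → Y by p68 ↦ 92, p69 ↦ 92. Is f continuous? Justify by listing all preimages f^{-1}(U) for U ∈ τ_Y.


f IS continuous.

Compute f^{-1}(U) for each U ∈ τ_Y:
  U = ∅: f^{-1}(U) = ∅ ∈ τ_X ✓.
  U = {92}: f^{-1}(U) = {p68, p69} ∈ τ_X ✓.
  U = {93}: f^{-1}(U) = ∅ ∈ τ_X ✓.
  U = {92, 93}: f^{-1}(U) = {p68, p69} ∈ τ_X ✓.
Every preimage lies in τ_X, so f IS continuous.


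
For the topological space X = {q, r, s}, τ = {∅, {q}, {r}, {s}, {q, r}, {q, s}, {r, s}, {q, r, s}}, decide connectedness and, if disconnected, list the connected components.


(X, τ) is disconnected; components = [{q}, {r}, {s}].

Find clopen sets (U ∈ τ with X ∖ U ∈ τ):
  U = ∅, X ∖ U = {q, r, s} — both open, so U is clopen.
  U = {q}, X ∖ U = {r, s} — both open, so U is clopen.
  U = {r}, X ∖ U = {q, s} — both open, so U is clopen.
  U = {s}, X ∖ U = {q, r} — both open, so U is clopen.
  U = {q, r}, X ∖ U = {s} — both open, so U is clopen.
  U = {q, s}, X ∖ U = {r} — both open, so U is clopen.
  U = {r, s}, X ∖ U = {q} — both open, so U is clopen.
  U = {q, r, s}, X ∖ U = ∅ — both open, so U is clopen.
Nontrivial clopen(s) exist: e.g. {q}. So (X, τ) is disconnected.
Compute connected components by grouping points that agree on all clopens:
  component: {q}
  component: {r}
  component: {s}


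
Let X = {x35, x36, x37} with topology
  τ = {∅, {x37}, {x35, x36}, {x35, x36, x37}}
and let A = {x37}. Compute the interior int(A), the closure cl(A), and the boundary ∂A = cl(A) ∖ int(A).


int(A) = {x37}, cl(A) = {x37}, ∂A = ∅.

Closed sets in (X, τ) are complements of opens:
  closed(X, τ) = {∅, {x37}, {x35, x36}, {x35, x36, x37}}.
int(A) = ⋃ {U ∈ τ : U ⊆ A}. Opens contained in A: ∅, {x37}.
Taking the union of these: int(A) = {x37}.
cl(A) = ⋂ {C closed : A ⊆ C}. Closed sets containing A: {x37}, {x35, x36, x37}.
Intersecting these: cl(A) = {x37}.
∂A = cl(A) ∖ int(A) = {x37} ∖ {x37} = ∅.


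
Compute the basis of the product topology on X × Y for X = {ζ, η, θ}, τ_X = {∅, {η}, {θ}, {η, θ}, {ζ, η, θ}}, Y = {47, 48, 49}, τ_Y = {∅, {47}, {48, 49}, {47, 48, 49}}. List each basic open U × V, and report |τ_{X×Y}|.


Basis B = {∅ × ∅, {η} × {47}, {θ} × {47}, {η, θ} × {47}, {η} × {48, 49}, {θ} × {48, 49}, {ζ, η, θ} × {47}, {η} × {47, 48, 49}, {θ} × {47, 48, 49}, {η, θ} × {48, 49}, {ζ, η, θ} × {48, 49}, {η, θ} × {47, 48, 49}, {ζ, η, θ} × {47, 48, 49}}; |τ_{X×Y}| = 25.

Enumerate products U × V with U ∈ τ_X, V ∈ τ_Y (deduplicated):
  ∅ × ∅ = {} (∅)
  {η} × {47} = {(η,47)}
  {θ} × {47} = {(θ,47)}
  {η, θ} × {47} = {(η,47), (θ,47)}
  {η} × {48, 49} = {(η,48), (η,49)}
  {θ} × {48, 49} = {(θ,48), (θ,49)}
  {ζ, η, θ} × {47} = {(ζ,47), (η,47), (θ,47)}
  {η} × {47, 48, 49} = {(η,47), (η,48), (η,49)}
  {θ} × {47, 48, 49} = {(θ,47), (θ,48), (θ,49)}
  {η, θ} × {48, 49} = {(η,48), (η,49), (θ,48), (θ,49)}
  {ζ, η, θ} × {48, 49} = {(ζ,48), (ζ,49), (η,48), (η,49), (θ,48), (θ,49)}
  {η, θ} × {47, 48, 49} = {(η,47), (η,48), (η,49), (θ,47), (θ,48), (θ,49)}
  {ζ, η, θ} × {47, 48, 49} = {(ζ,47), (ζ,48), (ζ,49), (η,47), (η,48), (η,49), (θ,47), (θ,48), (θ,49)}
These 13 distinct sets form the basis B.
Close under arbitrary unions to get τ_{X×Y}; counting gives |τ_{X×Y}| = 25.


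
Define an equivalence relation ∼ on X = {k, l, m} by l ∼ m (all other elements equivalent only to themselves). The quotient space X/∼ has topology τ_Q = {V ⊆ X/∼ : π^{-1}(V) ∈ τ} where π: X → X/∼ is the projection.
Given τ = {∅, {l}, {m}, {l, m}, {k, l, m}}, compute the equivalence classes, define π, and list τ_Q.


X/∼ = {[k], [l=m]}; |τ_Q| = 3.

Equivalence classes: [k], [l=m].
Quotient map π: X → X/∼ sends k ↦ [k], l ↦ [l=m], m ↦ [l=m].
For each subset V ⊆ X/∼, compute π^{-1}(V) ⊆ X and check whether π^{-1}(V) ∈ τ. V is open in τ_Q iff π^{-1}(V) ∈ τ.
  V = {}: π^{-1}(V) = ∅ ∈ τ ✓.
  V = {[k]}: π^{-1}(V) = {k} ∉ τ ✗.
  V = {[l=m]}: π^{-1}(V) = {l, m} ∈ τ ✓.
  V = {[k], [l=m]}: π^{-1}(V) = {k, l, m} ∈ τ ✓.
Open sets in the quotient: τ_Q = {{}, {[l=m]}, {[k], [l=m]}} (3 elements).


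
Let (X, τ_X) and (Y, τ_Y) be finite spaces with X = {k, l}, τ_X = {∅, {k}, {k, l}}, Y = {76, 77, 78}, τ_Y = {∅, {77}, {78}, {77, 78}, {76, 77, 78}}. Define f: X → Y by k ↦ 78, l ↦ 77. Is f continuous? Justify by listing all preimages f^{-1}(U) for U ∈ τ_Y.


f is NOT continuous.

Compute f^{-1}(U) for each U ∈ τ_Y:
  U = ∅: f^{-1}(U) = ∅ ∈ τ_X ✓.
  U = {77}: f^{-1}(U) = {l} ∉ τ_X ✗.
  U = {78}: f^{-1}(U) = {k} ∈ τ_X ✓.
  U = {77, 78}: f^{-1}(U) = {k, l} ∈ τ_X ✓.
  U = {76, 77, 78}: f^{-1}(U) = {k, l} ∈ τ_X ✓.
Found U = {77} with f^{-1}(U) = {l} not in τ_X. Therefore f is NOT continuous.


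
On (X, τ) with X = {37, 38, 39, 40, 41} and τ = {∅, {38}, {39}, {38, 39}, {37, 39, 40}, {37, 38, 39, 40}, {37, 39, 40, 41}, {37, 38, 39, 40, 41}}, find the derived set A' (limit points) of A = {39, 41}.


A' = {37, 40, 41}

For each x ∈ X, list the open sets U ∈ τ with x ∈ U, then check whether U ∩ (A ∖ {x}) ≠ ∅ for every such U.
  x = 37: opens ∋ x are {37, 39, 40}, {37, 38, 39, 40}, {37, 39, 40, 41}, {37, 38, 39, 40, 41}; each meets A ∖ {37}, so x IS a limit point.
  x = 38: open {38} ∋ x has {38} ∩ (A ∖ {38}) = ∅, so x is NOT a limit point.
  x = 39: open {39} ∋ x has {39} ∩ (A ∖ {39}) = ∅, so x is NOT a limit point.
  x = 40: opens ∋ x are {37, 39, 40}, {37, 38, 39, 40}, {37, 39, 40, 41}, {37, 38, 39, 40, 41}; each meets A ∖ {40}, so x IS a limit point.
  x = 41: opens ∋ x are {37, 39, 40, 41}, {37, 38, 39, 40, 41}; each meets A ∖ {41}, so x IS a limit point.
Collecting: A' = {37, 40, 41}.


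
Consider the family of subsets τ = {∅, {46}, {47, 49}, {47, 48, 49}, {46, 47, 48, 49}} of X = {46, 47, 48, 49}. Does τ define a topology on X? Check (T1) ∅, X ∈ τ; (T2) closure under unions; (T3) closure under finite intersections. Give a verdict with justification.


τ is NOT a topology on X.

Axiom (T1): ∅ ∈ τ? Yes; X ∈ τ? Yes.
Axiom (T2/T3): check pairwise unions and intersections of members of τ.
Counterexample for (T2): {46} ∪ {47, 49} = {46, 47, 49} ∉ τ. Therefore τ is NOT a topology.


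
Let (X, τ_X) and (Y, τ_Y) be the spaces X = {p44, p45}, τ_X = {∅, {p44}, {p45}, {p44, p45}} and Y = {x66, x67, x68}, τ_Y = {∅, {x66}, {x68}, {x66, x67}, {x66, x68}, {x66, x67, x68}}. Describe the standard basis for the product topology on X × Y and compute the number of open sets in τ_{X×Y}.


Basis B = {∅ × ∅, {p44} × {x66}, {p44} × {x68}, {p45} × {x66}, {p45} × {x68}, {p44} × {x66, x67}, {p44} × {x66, x68}, {p44, p45} × {x66}, {p44, p45} × {x68}, {p45} × {x66, x67}, {p45} × {x66, x68}, {p44} × {x66, x67, x68}, {p45} × {x66, x67, x68}, {p44, p45} × {x66, x67}, {p44, p45} × {x66, x68}, {p44, p45} × {x66, x67, x68}}; |τ_{X×Y}| = 36.

Enumerate products U × V with U ∈ τ_X, V ∈ τ_Y (deduplicated):
  ∅ × ∅ = {} (∅)
  {p44} × {x66} = {(p44,x66)}
  {p44} × {x68} = {(p44,x68)}
  {p45} × {x66} = {(p45,x66)}
  {p45} × {x68} = {(p45,x68)}
  {p44} × {x66, x67} = {(p44,x66), (p44,x67)}
  {p44} × {x66, x68} = {(p44,x66), (p44,x68)}
  {p44, p45} × {x66} = {(p44,x66), (p45,x66)}
  {p44, p45} × {x68} = {(p44,x68), (p45,x68)}
  {p45} × {x66, x67} = {(p45,x66), (p45,x67)}
  {p45} × {x66, x68} = {(p45,x66), (p45,x68)}
  {p44} × {x66, x67, x68} = {(p44,x66), (p44,x67), (p44,x68)}
  {p45} × {x66, x67, x68} = {(p45,x66), (p45,x67), (p45,x68)}
  {p44, p45} × {x66, x67} = {(p44,x66), (p44,x67), (p45,x66), (p45,x67)}
  {p44, p45} × {x66, x68} = {(p44,x66), (p44,x68), (p45,x66), (p45,x68)}
  {p44, p45} × {x66, x67, x68} = {(p44,x66), (p44,x67), (p44,x68), (p45,x66), (p45,x67), (p45,x68)}
These 16 distinct sets form the basis B.
Close under arbitrary unions to get τ_{X×Y}; counting gives |τ_{X×Y}| = 36.


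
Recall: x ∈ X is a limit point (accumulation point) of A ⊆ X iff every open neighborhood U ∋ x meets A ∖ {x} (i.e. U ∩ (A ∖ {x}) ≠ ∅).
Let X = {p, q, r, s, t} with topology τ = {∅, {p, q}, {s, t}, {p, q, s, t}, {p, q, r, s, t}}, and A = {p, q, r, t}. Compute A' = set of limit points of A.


A' = {p, q, r, s}

For each x ∈ X, list the open sets U ∈ τ with x ∈ U, then check whether U ∩ (A ∖ {x}) ≠ ∅ for every such U.
  x = p: opens ∋ x are {p, q}, {p, q, s, t}, {p, q, r, s, t}; each meets A ∖ {p}, so x IS a limit point.
  x = q: opens ∋ x are {p, q}, {p, q, s, t}, {p, q, r, s, t}; each meets A ∖ {q}, so x IS a limit point.
  x = r: opens ∋ x are {p, q, r, s, t}; each meets A ∖ {r}, so x IS a limit point.
  x = s: opens ∋ x are {s, t}, {p, q, s, t}, {p, q, r, s, t}; each meets A ∖ {s}, so x IS a limit point.
  x = t: open {s, t} ∋ x has {s, t} ∩ (A ∖ {t}) = ∅, so x is NOT a limit point.
Collecting: A' = {p, q, r, s}.


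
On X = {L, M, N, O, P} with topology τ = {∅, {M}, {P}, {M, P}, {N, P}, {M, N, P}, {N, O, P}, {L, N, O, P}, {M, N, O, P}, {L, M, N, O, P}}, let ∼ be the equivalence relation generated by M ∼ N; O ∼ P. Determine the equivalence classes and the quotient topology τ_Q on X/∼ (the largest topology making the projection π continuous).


X/∼ = {[L], [M=N], [O=P]}; |τ_Q| = 3.

Equivalence classes: [L], [M=N], [O=P].
Quotient map π: X → X/∼ sends L ↦ [L], M ↦ [M=N], N ↦ [M=N], O ↦ [O=P], P ↦ [O=P].
For each subset V ⊆ X/∼, compute π^{-1}(V) ⊆ X and check whether π^{-1}(V) ∈ τ. V is open in τ_Q iff π^{-1}(V) ∈ τ.
  V = {}: π^{-1}(V) = ∅ ∈ τ ✓.
  V = {[L]}: π^{-1}(V) = {L} ∉ τ ✗.
  V = {[M=N]}: π^{-1}(V) = {M, N} ∉ τ ✗.
  V = {[L], [M=N]}: π^{-1}(V) = {L, M, N} ∉ τ ✗.
  V = {[O=P]}: π^{-1}(V) = {O, P} ∉ τ ✗.
  V = {[L], [O=P]}: π^{-1}(V) = {L, O, P} ∉ τ ✗.
  V = {[M=N], [O=P]}: π^{-1}(V) = {M, N, O, P} ∈ τ ✓.
  V = {[L], [M=N], [O=P]}: π^{-1}(V) = {L, M, N, O, P} ∈ τ ✓.
Open sets in the quotient: τ_Q = {{}, {[M=N], [O=P]}, {[L], [M=N], [O=P]}} (3 elements).


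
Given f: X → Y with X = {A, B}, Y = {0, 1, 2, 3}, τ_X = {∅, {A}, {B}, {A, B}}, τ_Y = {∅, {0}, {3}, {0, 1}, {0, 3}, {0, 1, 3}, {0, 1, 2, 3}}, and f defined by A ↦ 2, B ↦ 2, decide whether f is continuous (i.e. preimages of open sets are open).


f IS continuous.

Compute f^{-1}(U) for each U ∈ τ_Y:
  U = ∅: f^{-1}(U) = ∅ ∈ τ_X ✓.
  U = {0}: f^{-1}(U) = ∅ ∈ τ_X ✓.
  U = {3}: f^{-1}(U) = ∅ ∈ τ_X ✓.
  U = {0, 1}: f^{-1}(U) = ∅ ∈ τ_X ✓.
  U = {0, 3}: f^{-1}(U) = ∅ ∈ τ_X ✓.
  U = {0, 1, 3}: f^{-1}(U) = ∅ ∈ τ_X ✓.
  U = {0, 1, 2, 3}: f^{-1}(U) = {A, B} ∈ τ_X ✓.
Every preimage lies in τ_X, so f IS continuous.


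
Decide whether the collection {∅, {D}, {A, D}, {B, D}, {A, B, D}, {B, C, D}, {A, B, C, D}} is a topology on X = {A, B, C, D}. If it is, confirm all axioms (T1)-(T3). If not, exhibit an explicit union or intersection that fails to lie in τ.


τ IS a topology on X.

Axiom (T1): ∅ ∈ τ? Yes; X ∈ τ? Yes.
Axiom (T2/T3): check pairwise unions and intersections of members of τ.
All pairwise intersections and unions checked — each lies in τ. Therefore τ satisfies (T1), (T2), (T3): it IS a topology on X.


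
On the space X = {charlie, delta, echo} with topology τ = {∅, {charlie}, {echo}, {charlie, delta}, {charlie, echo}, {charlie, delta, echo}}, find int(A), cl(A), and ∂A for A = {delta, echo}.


int(A) = {echo}, cl(A) = {delta, echo}, ∂A = {delta}.

Closed sets in (X, τ) are complements of opens:
  closed(X, τ) = {∅, {delta}, {echo}, {charlie, delta}, {delta, echo}, {charlie, delta, echo}}.
int(A) = ⋃ {U ∈ τ : U ⊆ A}. Opens contained in A: ∅, {echo}.
Taking the union of these: int(A) = {echo}.
cl(A) = ⋂ {C closed : A ⊆ C}. Closed sets containing A: {delta, echo}, {charlie, delta, echo}.
Intersecting these: cl(A) = {delta, echo}.
∂A = cl(A) ∖ int(A) = {delta, echo} ∖ {echo} = {delta}.


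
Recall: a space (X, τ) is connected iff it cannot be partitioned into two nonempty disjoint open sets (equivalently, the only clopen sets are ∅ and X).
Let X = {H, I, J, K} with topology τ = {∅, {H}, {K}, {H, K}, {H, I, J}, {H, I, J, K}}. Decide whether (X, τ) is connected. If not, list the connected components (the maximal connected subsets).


(X, τ) is disconnected; components = [{K}, {H, I, J}].

Find clopen sets (U ∈ τ with X ∖ U ∈ τ):
  U = ∅, X ∖ U = {H, I, J, K} — both open, so U is clopen.
  U = {K}, X ∖ U = {H, I, J} — both open, so U is clopen.
  U = {H, I, J}, X ∖ U = {K} — both open, so U is clopen.
  U = {H, I, J, K}, X ∖ U = ∅ — both open, so U is clopen.
Nontrivial clopen(s) exist: e.g. {K}. So (X, τ) is disconnected.
Compute connected components by grouping points that agree on all clopens:
  component: {K}
  component: {H, I, J}


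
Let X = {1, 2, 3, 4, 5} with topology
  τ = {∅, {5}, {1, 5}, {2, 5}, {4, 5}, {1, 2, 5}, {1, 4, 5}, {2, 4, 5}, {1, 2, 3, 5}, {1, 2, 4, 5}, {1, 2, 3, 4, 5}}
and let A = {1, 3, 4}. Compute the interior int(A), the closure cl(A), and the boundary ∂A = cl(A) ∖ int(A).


int(A) = ∅, cl(A) = {1, 3, 4}, ∂A = {1, 3, 4}.

Closed sets in (X, τ) are complements of opens:
  closed(X, τ) = {∅, {3}, {4}, {1, 3}, {2, 3}, {3, 4}, {1, 2, 3}, {1, 3, 4}, {2, 3, 4}, {1, 2, 3, 4}, {1, 2, 3, 4, 5}}.
int(A) = ⋃ {U ∈ τ : U ⊆ A}. Opens contained in A: ∅.
Taking the union of these: int(A) = ∅.
cl(A) = ⋂ {C closed : A ⊆ C}. Closed sets containing A: {1, 3, 4}, {1, 2, 3, 4}, {1, 2, 3, 4, 5}.
Intersecting these: cl(A) = {1, 3, 4}.
∂A = cl(A) ∖ int(A) = {1, 3, 4} ∖ ∅ = {1, 3, 4}.


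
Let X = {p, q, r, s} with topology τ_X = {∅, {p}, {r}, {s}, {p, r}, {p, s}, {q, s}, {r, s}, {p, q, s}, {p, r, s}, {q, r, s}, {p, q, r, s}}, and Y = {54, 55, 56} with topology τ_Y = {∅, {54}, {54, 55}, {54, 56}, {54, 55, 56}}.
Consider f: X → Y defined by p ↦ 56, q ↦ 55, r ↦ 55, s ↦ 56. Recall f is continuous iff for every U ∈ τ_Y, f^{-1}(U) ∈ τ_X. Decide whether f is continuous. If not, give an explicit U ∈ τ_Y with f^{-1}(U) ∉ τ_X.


f is NOT continuous.

Compute f^{-1}(U) for each U ∈ τ_Y:
  U = ∅: f^{-1}(U) = ∅ ∈ τ_X ✓.
  U = {54}: f^{-1}(U) = ∅ ∈ τ_X ✓.
  U = {54, 55}: f^{-1}(U) = {q, r} ∉ τ_X ✗.
  U = {54, 56}: f^{-1}(U) = {p, s} ∈ τ_X ✓.
  U = {54, 55, 56}: f^{-1}(U) = {p, q, r, s} ∈ τ_X ✓.
Found U = {54, 55} with f^{-1}(U) = {q, r} not in τ_X. Therefore f is NOT continuous.


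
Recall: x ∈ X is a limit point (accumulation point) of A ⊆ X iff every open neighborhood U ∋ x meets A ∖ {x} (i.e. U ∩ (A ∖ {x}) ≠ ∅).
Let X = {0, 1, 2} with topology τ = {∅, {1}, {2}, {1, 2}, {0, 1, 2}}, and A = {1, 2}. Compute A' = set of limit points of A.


A' = {0}

For each x ∈ X, list the open sets U ∈ τ with x ∈ U, then check whether U ∩ (A ∖ {x}) ≠ ∅ for every such U.
  x = 0: opens ∋ x are {0, 1, 2}; each meets A ∖ {0}, so x IS a limit point.
  x = 1: open {1} ∋ x has {1} ∩ (A ∖ {1}) = ∅, so x is NOT a limit point.
  x = 2: open {2} ∋ x has {2} ∩ (A ∖ {2}) = ∅, so x is NOT a limit point.
Collecting: A' = {0}.


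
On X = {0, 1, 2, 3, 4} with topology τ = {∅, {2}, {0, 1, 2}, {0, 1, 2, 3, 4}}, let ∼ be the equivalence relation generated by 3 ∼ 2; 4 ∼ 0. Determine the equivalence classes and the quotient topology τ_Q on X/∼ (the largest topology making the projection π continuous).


X/∼ = {[0=4], [1], [2=3]}; |τ_Q| = 2.

Equivalence classes: [0=4], [1], [2=3].
Quotient map π: X → X/∼ sends 0 ↦ [0=4], 1 ↦ [1], 2 ↦ [2=3], 3 ↦ [2=3], 4 ↦ [0=4].
For each subset V ⊆ X/∼, compute π^{-1}(V) ⊆ X and check whether π^{-1}(V) ∈ τ. V is open in τ_Q iff π^{-1}(V) ∈ τ.
  V = {}: π^{-1}(V) = ∅ ∈ τ ✓.
  V = {[0=4]}: π^{-1}(V) = {0, 4} ∉ τ ✗.
  V = {[1]}: π^{-1}(V) = {1} ∉ τ ✗.
  V = {[0=4], [1]}: π^{-1}(V) = {0, 1, 4} ∉ τ ✗.
  V = {[2=3]}: π^{-1}(V) = {2, 3} ∉ τ ✗.
  V = {[0=4], [2=3]}: π^{-1}(V) = {0, 2, 3, 4} ∉ τ ✗.
  V = {[1], [2=3]}: π^{-1}(V) = {1, 2, 3} ∉ τ ✗.
  V = {[0=4], [1], [2=3]}: π^{-1}(V) = {0, 1, 2, 3, 4} ∈ τ ✓.
Open sets in the quotient: τ_Q = {{}, {[0=4], [1], [2=3]}} (2 elements).


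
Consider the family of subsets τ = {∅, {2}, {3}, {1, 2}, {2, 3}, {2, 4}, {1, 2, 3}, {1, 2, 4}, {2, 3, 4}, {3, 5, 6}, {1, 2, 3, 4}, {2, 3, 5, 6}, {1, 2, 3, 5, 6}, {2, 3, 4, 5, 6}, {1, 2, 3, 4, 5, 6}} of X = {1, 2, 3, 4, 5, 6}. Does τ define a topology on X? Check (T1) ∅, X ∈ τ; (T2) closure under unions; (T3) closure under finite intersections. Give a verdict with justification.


τ IS a topology on X.

Axiom (T1): ∅ ∈ τ? Yes; X ∈ τ? Yes.
Axiom (T2/T3): check pairwise unions and intersections of members of τ.
All pairwise intersections and unions checked — each lies in τ. Therefore τ satisfies (T1), (T2), (T3): it IS a topology on X.


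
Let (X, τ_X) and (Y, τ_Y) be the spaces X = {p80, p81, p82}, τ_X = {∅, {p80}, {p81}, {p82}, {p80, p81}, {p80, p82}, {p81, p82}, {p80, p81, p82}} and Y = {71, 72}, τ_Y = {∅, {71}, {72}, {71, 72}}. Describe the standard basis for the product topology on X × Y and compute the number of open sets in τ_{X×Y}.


Basis B = {∅ × ∅, {p80} × {71}, {p80} × {72}, {p81} × {71}, {p81} × {72}, {p82} × {71}, {p82} × {72}, {p80} × {71, 72}, {p80, p81} × {71}, {p80, p82} × {71}, {p80, p81} × {72}, {p80, p82} × {72}, {p81} × {71, 72}, {p81, p82} × {71}, {p81, p82} × {72}, {p82} × {71, 72}, {p80, p81, p82} × {71}, {p80, p81, p82} × {72}, {p80, p81} × {71, 72}, {p80, p82} × {71, 72}, {p81, p82} × {71, 72}, {p80, p81, p82} × {71, 72}}; |τ_{X×Y}| = 64.

Enumerate products U × V with U ∈ τ_X, V ∈ τ_Y (deduplicated):
  ∅ × ∅ = {} (∅)
  {p80} × {71} = {(p80,71)}
  {p80} × {72} = {(p80,72)}
  {p81} × {71} = {(p81,71)}
  {p81} × {72} = {(p81,72)}
  {p82} × {71} = {(p82,71)}
  {p82} × {72} = {(p82,72)}
  {p80} × {71, 72} = {(p80,71), (p80,72)}
  {p80, p81} × {71} = {(p80,71), (p81,71)}
  {p80, p82} × {71} = {(p80,71), (p82,71)}
  {p80, p81} × {72} = {(p80,72), (p81,72)}
  {p80, p82} × {72} = {(p80,72), (p82,72)}
  {p81} × {71, 72} = {(p81,71), (p81,72)}
  {p81, p82} × {71} = {(p81,71), (p82,71)}
  {p81, p82} × {72} = {(p81,72), (p82,72)}
  {p82} × {71, 72} = {(p82,71), (p82,72)}
  {p80, p81, p82} × {71} = {(p80,71), (p81,71), (p82,71)}
  {p80, p81, p82} × {72} = {(p80,72), (p81,72), (p82,72)}
  {p80, p81} × {71, 72} = {(p80,71), (p80,72), (p81,71), (p81,72)}
  {p80, p82} × {71, 72} = {(p80,71), (p80,72), (p82,71), (p82,72)}
  {p81, p82} × {71, 72} = {(p81,71), (p81,72), (p82,71), (p82,72)}
  {p80, p81, p82} × {71, 72} = {(p80,71), (p80,72), (p81,71), (p81,72), (p82,71), (p82,72)}
These 22 distinct sets form the basis B.
Close under arbitrary unions to get τ_{X×Y}; counting gives |τ_{X×Y}| = 64.


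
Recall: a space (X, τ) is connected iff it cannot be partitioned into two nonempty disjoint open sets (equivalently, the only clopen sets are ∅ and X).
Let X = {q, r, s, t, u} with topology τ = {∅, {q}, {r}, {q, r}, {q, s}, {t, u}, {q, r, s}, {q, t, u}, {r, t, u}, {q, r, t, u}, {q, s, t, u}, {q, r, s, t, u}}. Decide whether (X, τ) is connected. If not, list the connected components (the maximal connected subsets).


(X, τ) is disconnected; components = [{r}, {q, s}, {t, u}].

Find clopen sets (U ∈ τ with X ∖ U ∈ τ):
  U = ∅, X ∖ U = {q, r, s, t, u} — both open, so U is clopen.
  U = {r}, X ∖ U = {q, s, t, u} — both open, so U is clopen.
  U = {q, s}, X ∖ U = {r, t, u} — both open, so U is clopen.
  U = {t, u}, X ∖ U = {q, r, s} — both open, so U is clopen.
  U = {q, r, s}, X ∖ U = {t, u} — both open, so U is clopen.
  U = {r, t, u}, X ∖ U = {q, s} — both open, so U is clopen.
  U = {q, s, t, u}, X ∖ U = {r} — both open, so U is clopen.
  U = {q, r, s, t, u}, X ∖ U = ∅ — both open, so U is clopen.
Nontrivial clopen(s) exist: e.g. {r}. So (X, τ) is disconnected.
Compute connected components by grouping points that agree on all clopens:
  component: {r}
  component: {q, s}
  component: {t, u}


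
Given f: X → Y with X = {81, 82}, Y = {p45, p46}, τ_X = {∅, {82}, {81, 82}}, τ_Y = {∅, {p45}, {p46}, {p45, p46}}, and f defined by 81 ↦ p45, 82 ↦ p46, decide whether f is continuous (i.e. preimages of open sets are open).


f is NOT continuous.

Compute f^{-1}(U) for each U ∈ τ_Y:
  U = ∅: f^{-1}(U) = ∅ ∈ τ_X ✓.
  U = {p45}: f^{-1}(U) = {81} ∉ τ_X ✗.
  U = {p46}: f^{-1}(U) = {82} ∈ τ_X ✓.
  U = {p45, p46}: f^{-1}(U) = {81, 82} ∈ τ_X ✓.
Found U = {p45} with f^{-1}(U) = {81} not in τ_X. Therefore f is NOT continuous.


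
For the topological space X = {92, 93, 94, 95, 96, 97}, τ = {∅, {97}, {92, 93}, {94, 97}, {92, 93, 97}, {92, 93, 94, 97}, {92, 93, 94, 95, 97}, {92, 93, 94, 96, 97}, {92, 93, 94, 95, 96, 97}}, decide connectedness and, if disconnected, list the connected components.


(X, τ) is connected.

Find clopen sets (U ∈ τ with X ∖ U ∈ τ):
  U = ∅, X ∖ U = {92, 93, 94, 95, 96, 97} — both open, so U is clopen.
  U = {92, 93, 94, 95, 96, 97}, X ∖ U = ∅ — both open, so U is clopen.
Only trivial clopens (∅ and X) exist, so (X, τ) is connected.
Compute connected components by grouping points that agree on all clopens:
  component: {92, 93, 94, 95, 96, 97}


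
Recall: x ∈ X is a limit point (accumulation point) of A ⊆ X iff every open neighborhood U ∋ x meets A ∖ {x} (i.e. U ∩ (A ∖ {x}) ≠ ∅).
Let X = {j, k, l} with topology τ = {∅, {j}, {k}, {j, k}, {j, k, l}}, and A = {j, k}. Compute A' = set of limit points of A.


A' = {l}

For each x ∈ X, list the open sets U ∈ τ with x ∈ U, then check whether U ∩ (A ∖ {x}) ≠ ∅ for every such U.
  x = j: open {j} ∋ x has {j} ∩ (A ∖ {j}) = ∅, so x is NOT a limit point.
  x = k: open {k} ∋ x has {k} ∩ (A ∖ {k}) = ∅, so x is NOT a limit point.
  x = l: opens ∋ x are {j, k, l}; each meets A ∖ {l}, so x IS a limit point.
Collecting: A' = {l}.
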